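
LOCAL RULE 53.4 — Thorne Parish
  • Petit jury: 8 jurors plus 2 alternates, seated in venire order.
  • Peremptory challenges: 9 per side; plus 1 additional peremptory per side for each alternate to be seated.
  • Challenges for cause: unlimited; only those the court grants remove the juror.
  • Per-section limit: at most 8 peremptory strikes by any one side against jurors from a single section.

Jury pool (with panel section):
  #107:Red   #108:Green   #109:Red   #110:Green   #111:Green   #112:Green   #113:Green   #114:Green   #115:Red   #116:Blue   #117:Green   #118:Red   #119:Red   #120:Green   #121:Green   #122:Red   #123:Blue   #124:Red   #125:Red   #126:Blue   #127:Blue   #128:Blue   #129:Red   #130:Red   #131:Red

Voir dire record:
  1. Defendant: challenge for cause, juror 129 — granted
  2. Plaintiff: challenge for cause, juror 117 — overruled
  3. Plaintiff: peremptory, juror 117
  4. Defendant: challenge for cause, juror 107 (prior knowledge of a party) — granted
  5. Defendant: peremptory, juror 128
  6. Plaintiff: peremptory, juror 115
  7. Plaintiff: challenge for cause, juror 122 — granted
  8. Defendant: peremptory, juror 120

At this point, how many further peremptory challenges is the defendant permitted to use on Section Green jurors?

Defendant peremptories so far: #128, #120 — 2 of 11 used, 9 left overall.
Against Section Green: #120 — 1 used; per-section cap 8 leaves 7.
Binding limit: min(9, 7) = 7.

7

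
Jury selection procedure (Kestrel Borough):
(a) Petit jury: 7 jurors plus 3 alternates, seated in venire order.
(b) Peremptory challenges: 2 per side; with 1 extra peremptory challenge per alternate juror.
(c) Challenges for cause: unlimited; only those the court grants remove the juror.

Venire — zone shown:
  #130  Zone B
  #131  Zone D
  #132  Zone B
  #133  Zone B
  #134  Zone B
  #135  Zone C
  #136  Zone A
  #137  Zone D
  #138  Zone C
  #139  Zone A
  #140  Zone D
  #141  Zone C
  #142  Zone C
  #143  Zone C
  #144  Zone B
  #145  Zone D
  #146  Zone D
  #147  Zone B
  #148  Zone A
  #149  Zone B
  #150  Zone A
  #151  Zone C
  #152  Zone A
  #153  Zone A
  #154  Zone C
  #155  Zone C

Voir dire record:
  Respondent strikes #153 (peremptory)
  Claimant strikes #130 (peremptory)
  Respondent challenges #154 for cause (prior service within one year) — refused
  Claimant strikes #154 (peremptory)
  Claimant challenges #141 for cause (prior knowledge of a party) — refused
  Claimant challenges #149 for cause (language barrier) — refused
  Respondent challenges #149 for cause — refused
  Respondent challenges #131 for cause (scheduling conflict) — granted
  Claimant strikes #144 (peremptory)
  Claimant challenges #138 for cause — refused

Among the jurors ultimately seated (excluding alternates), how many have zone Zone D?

Removed: #130, #131, #144, #153, #154.
Seated jurors 1–7: #132, #133, #134, #135, #136, #137, #138 (alternates #139, #140, #141 not counted).
Of those, in Zone D: #137 → 1.

1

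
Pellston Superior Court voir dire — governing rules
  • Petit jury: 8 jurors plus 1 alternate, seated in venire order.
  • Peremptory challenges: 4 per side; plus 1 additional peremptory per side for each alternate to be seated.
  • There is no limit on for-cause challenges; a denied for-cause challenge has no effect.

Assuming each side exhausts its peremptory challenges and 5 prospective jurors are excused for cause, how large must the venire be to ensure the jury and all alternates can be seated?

24

Seats to fill: 8 + 1 alternates = 9.
Peremptories: 4 + 1×1 = 5 per side × 2 sides = 10.
For-cause removals: 5.
Minimum venire: 9 + 10 + 5 = 24.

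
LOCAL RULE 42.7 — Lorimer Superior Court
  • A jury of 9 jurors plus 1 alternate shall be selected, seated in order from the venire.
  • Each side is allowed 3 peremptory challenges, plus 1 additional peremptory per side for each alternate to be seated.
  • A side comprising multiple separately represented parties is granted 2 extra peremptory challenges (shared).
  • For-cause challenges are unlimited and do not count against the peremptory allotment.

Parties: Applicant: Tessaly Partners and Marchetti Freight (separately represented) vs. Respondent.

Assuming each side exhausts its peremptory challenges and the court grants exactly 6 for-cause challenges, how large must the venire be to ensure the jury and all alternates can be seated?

Seats to fill: 9 + 1 alternates = 10.
Peremptories — Applicant: 3 + 1×1 + 2 = 6; Respondent: 3 + 1×1 = 4; total 10.
For-cause removals: 6.
Minimum venire: 10 + 10 + 6 = 26.

26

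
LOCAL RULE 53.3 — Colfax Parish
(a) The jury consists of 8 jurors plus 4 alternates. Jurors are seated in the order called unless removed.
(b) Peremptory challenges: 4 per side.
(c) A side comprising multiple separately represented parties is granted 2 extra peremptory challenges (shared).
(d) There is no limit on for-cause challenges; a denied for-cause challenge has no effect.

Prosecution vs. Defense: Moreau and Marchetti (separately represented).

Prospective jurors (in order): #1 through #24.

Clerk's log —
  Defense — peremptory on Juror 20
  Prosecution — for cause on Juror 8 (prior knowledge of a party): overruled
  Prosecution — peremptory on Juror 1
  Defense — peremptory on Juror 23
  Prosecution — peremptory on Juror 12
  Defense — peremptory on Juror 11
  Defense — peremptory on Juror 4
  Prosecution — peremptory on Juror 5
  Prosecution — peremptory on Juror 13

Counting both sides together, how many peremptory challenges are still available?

2

Prosecution allotment: 4. Defense allotment: 4 base + 2 multi-party = 6.
Prosecution peremptories used: #1, #12, #5, #13 — 4 (the for-cause on #8 doesn't count).
Defense peremptories used: #20, #23, #11, #4 — 4.
Remaining: (4 − 4) + (6 − 4) = 2.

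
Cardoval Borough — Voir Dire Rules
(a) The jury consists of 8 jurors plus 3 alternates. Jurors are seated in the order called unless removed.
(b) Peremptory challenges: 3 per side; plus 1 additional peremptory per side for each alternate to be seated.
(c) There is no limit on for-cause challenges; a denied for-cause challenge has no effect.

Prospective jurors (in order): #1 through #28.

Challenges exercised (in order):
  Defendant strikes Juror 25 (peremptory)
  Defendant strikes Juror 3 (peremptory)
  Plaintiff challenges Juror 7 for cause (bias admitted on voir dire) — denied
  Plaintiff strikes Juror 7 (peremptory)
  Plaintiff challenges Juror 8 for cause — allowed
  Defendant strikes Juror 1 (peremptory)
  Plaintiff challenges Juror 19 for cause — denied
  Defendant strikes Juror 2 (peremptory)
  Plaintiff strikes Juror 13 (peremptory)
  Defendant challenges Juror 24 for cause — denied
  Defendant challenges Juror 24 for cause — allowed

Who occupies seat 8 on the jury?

14

Removed: #1, #2, #3, #7, #8, #13, #24, #25. (#19 stays — for-cause denied.)
Seating in order: seats 1–8 → #4, #5, #6, #9, #10, #11, #12, #14; alternates → #15, #16, #17.
So seat 8 is #14.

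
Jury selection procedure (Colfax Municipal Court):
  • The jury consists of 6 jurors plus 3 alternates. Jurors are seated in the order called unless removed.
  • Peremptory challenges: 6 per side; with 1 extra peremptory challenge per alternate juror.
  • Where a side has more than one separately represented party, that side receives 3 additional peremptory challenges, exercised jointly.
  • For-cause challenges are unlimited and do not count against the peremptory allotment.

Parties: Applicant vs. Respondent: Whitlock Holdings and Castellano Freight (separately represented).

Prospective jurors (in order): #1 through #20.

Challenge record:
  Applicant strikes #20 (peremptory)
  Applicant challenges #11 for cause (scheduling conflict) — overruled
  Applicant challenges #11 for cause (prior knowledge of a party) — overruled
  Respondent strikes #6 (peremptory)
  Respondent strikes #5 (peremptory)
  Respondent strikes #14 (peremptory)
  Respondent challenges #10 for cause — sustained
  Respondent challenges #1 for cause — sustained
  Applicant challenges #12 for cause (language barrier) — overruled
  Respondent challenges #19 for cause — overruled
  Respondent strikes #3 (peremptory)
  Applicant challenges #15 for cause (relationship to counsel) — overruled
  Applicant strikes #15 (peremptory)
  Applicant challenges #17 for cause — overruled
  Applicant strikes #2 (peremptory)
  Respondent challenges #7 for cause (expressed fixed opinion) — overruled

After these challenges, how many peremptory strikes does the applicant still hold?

6

Applicant allotment: 6 base + 1 × 3 alternates = 9.
Applicant peremptories used: #20, #15, #2 — 3 (for-cause on #11, #11, #12, #15, #17 don't count).
Remaining: 9 − 3 = 6.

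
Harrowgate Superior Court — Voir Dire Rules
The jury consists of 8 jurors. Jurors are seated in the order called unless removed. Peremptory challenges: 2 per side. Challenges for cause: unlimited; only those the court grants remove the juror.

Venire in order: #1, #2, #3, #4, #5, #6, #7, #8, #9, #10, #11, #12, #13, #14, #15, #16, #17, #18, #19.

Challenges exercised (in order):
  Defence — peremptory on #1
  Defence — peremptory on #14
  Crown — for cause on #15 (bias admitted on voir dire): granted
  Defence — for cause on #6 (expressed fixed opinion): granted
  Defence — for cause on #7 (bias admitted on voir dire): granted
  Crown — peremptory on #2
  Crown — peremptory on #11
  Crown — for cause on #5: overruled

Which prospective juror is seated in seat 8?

13

Removed: #1, #2, #6, #7, #11, #14, #15. (#5 stays — for-cause denied.)
Seating in order: seats 1–8 → #3, #4, #5, #8, #9, #10, #12, #13.
So seat 8 is #13.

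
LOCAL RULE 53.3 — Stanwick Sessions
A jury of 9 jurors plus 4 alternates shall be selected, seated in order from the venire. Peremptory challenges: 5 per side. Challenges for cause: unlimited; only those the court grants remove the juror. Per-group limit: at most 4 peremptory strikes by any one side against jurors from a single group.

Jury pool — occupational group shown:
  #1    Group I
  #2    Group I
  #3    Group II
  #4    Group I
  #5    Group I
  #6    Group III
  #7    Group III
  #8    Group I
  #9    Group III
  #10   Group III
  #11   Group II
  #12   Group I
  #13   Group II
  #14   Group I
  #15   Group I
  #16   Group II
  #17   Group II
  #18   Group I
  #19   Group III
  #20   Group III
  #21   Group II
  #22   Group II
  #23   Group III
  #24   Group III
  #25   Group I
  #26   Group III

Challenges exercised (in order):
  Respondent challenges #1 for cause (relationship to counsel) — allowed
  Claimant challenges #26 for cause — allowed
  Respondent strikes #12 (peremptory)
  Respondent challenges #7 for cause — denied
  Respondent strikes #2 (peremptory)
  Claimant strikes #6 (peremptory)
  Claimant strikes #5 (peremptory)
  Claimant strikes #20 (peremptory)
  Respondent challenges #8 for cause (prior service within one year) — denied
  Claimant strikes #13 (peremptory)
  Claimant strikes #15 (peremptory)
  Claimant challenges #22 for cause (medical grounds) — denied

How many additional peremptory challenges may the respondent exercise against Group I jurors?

2

Respondent peremptories so far: #12, #2 — 2 of 5 used, 3 left overall.
Against Group I: #12, #2 — 2 used; per-group cap 4 leaves 2.
Binding limit: min(3, 2) = 2.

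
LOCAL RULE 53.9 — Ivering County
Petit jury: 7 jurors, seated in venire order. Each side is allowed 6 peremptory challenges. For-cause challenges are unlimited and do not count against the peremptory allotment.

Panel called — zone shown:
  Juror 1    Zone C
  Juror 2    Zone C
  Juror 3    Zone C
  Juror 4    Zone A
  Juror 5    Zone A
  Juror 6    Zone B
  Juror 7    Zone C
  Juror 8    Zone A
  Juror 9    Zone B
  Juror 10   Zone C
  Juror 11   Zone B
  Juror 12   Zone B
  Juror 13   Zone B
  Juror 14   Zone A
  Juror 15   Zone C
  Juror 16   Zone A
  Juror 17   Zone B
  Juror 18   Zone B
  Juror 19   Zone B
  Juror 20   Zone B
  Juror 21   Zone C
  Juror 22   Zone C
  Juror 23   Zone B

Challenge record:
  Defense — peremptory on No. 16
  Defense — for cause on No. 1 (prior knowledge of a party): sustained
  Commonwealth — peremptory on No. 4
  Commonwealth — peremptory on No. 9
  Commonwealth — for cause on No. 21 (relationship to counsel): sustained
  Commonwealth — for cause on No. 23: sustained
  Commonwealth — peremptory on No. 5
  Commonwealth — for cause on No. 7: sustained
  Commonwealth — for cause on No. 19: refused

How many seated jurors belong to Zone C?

Removed: #1, #4, #5, #7, #9, #16, #21, #23.
Seated jurors 1–7: #2, #3, #6, #8, #10, #11, #12.
Of those, in Zone C: #2, #3, #10 → 3.

3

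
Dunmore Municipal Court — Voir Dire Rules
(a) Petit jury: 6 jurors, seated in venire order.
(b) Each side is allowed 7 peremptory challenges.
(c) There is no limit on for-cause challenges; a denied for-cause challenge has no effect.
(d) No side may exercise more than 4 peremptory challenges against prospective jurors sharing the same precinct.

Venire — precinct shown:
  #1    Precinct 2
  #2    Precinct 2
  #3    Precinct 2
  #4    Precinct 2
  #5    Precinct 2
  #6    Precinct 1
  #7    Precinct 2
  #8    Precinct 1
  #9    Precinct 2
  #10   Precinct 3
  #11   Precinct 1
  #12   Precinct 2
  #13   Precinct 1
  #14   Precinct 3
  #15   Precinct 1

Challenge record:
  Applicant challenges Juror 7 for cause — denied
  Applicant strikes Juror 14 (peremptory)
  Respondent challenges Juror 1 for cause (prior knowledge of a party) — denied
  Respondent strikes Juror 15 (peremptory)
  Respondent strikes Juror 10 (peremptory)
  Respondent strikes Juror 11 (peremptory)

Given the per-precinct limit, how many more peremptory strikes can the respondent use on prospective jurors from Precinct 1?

2

Respondent peremptories so far: #15, #10, #11 — 3 of 7 used, 4 left overall.
Against Precinct 1: #15, #11 — 2 used; per-precinct cap 4 leaves 2.
Binding limit: min(4, 2) = 2.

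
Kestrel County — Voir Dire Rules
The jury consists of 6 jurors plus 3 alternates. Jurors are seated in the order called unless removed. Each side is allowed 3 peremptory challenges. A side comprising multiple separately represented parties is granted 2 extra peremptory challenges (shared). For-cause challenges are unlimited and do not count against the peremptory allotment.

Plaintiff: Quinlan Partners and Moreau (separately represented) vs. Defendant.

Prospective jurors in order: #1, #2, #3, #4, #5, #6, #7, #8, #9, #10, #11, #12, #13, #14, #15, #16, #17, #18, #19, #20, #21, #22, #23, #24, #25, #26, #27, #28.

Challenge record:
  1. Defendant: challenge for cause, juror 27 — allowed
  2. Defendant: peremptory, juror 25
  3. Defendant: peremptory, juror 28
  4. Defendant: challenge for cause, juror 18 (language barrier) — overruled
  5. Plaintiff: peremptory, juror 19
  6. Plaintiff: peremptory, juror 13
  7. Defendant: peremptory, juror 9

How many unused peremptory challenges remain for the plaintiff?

Plaintiff allotment: 3 base + 2 multi-party = 5.
Plaintiff peremptories used: #19, #13 — 2.
Remaining: 5 − 2 = 3.

3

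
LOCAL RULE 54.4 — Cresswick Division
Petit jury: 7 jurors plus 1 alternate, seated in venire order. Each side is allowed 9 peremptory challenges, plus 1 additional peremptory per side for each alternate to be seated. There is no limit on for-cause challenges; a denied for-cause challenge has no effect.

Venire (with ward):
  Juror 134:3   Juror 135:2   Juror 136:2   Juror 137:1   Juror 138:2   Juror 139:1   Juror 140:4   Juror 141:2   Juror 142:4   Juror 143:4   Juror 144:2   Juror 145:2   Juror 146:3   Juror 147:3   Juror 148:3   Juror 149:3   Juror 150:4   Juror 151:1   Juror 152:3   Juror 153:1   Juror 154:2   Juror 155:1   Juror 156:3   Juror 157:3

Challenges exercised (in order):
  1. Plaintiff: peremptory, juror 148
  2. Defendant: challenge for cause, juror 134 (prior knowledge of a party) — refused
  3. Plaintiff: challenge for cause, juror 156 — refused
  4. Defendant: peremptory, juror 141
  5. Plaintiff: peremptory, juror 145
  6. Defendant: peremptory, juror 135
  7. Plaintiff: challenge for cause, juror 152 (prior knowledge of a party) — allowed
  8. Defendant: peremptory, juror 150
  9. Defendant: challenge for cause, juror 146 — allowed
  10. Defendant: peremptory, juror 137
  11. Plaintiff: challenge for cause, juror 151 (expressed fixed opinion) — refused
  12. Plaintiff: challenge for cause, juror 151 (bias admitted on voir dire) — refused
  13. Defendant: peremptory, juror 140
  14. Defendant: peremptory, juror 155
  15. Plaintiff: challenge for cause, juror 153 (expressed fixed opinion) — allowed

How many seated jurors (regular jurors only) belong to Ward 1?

Removed: #135, #137, #140, #141, #145, #146, #148, #150, #152, #153, #155.
Seated jurors 1–7: #134, #136, #138, #139, #142, #143, #144 (alternates #147 not counted).
Of those, in Ward 1: #139 → 1.

1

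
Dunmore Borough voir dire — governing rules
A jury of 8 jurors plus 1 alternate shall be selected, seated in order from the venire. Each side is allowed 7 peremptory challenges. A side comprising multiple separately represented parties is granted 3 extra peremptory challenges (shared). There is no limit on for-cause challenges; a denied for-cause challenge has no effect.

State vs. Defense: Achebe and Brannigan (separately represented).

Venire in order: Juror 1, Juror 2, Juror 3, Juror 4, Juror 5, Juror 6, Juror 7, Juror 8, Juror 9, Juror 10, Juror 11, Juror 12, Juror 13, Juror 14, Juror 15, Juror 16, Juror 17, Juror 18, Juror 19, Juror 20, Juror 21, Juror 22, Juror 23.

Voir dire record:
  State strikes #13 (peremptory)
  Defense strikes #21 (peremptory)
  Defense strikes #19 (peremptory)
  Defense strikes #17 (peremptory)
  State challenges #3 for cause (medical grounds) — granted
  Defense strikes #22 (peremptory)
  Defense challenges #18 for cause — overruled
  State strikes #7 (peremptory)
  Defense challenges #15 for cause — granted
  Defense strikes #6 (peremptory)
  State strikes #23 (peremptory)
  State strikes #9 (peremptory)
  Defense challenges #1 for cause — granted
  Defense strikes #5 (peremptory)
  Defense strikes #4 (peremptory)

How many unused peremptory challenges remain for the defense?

3

Defense allotment: 7 base + 3 multi-party = 10.
Defense peremptories used: #21, #19, #17, #22, #6, #5, #4 — 7 (for-cause on #18, #15, #1 don't count).
Remaining: 10 − 7 = 3.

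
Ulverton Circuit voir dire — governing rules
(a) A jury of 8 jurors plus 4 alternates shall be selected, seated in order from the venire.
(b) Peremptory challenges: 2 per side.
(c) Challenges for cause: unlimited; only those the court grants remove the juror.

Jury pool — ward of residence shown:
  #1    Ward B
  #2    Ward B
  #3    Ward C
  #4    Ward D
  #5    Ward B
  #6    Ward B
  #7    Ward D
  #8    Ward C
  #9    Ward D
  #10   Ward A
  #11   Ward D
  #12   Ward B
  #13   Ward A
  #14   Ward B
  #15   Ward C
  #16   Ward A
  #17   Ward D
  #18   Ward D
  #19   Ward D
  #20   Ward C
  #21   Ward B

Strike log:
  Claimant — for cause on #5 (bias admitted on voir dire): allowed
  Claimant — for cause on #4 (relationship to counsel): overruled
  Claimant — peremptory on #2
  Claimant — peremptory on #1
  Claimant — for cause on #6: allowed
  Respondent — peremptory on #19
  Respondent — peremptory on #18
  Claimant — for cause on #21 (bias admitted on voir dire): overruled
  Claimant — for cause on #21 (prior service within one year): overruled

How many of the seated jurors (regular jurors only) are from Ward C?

Removed: #1, #2, #5, #6, #18, #19.
Seated jurors 1–8: #3, #4, #7, #8, #9, #10, #11, #12 (alternates #13, #14, #15, #16 not counted).
Of those, in Ward C: #3, #8 → 2.

2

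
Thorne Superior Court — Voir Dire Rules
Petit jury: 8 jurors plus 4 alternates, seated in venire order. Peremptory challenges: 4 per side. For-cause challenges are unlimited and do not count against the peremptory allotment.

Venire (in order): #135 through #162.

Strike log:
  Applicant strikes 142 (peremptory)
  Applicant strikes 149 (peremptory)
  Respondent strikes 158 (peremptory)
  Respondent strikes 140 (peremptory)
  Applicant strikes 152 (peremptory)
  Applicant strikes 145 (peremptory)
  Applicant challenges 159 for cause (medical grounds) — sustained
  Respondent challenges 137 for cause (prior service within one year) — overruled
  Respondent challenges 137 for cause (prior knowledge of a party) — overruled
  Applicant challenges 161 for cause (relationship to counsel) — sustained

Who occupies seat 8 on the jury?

Removed: #140, #142, #145, #149, #152, #158, #159, #161. (#137 stays — for-cause denied.)
Seating in order: seats 1–8 → #135, #136, #137, #138, #139, #141, #143, #144; alternates → #146, #147, #148, #150.
So seat 8 is #144.

144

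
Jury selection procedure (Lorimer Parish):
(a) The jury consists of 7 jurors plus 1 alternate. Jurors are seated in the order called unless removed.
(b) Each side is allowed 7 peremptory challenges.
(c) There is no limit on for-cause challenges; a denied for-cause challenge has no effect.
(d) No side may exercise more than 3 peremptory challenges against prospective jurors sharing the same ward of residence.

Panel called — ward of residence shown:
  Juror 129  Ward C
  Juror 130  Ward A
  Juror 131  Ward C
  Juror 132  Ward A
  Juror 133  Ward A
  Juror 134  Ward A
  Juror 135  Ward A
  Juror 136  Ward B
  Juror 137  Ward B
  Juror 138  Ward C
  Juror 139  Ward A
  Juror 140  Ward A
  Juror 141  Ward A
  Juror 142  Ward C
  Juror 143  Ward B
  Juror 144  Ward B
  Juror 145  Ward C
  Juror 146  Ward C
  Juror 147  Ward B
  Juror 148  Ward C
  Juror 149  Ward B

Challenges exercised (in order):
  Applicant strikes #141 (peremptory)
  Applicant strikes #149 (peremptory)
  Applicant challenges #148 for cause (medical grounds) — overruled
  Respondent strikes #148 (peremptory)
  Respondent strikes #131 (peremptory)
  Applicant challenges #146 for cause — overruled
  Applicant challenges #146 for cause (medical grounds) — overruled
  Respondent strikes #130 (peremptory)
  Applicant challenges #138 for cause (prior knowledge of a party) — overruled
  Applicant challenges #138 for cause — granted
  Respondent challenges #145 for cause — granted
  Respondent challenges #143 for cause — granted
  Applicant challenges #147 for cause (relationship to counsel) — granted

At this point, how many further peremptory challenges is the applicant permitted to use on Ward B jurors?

Applicant peremptories so far: #141, #149 — 2 of 7 used, 5 left overall.
Against Ward B: #149 — 1 used; per-ward cap 3 leaves 2.
Binding limit: min(5, 2) = 2.

2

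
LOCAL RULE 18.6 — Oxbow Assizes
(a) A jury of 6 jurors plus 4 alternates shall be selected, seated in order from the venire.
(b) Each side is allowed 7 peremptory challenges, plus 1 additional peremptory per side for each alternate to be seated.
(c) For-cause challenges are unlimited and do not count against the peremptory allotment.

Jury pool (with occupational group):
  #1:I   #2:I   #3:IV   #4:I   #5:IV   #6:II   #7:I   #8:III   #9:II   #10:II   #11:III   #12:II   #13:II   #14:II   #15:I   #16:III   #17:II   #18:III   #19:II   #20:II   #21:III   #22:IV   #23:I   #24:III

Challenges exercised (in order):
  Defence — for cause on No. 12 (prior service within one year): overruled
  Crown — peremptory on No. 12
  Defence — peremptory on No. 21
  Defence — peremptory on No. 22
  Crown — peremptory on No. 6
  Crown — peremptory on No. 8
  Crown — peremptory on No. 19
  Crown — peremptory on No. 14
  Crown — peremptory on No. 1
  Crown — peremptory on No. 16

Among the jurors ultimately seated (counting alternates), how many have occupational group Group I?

Removed: #1, #6, #8, #12, #14, #16, #19, #21, #22.
Seated (10 incl. alternates): #2, #3, #4, #5, #7, #9, #10, #11, #13, #15.
Of those, in Group I: #2, #4, #7, #15 → 4.

4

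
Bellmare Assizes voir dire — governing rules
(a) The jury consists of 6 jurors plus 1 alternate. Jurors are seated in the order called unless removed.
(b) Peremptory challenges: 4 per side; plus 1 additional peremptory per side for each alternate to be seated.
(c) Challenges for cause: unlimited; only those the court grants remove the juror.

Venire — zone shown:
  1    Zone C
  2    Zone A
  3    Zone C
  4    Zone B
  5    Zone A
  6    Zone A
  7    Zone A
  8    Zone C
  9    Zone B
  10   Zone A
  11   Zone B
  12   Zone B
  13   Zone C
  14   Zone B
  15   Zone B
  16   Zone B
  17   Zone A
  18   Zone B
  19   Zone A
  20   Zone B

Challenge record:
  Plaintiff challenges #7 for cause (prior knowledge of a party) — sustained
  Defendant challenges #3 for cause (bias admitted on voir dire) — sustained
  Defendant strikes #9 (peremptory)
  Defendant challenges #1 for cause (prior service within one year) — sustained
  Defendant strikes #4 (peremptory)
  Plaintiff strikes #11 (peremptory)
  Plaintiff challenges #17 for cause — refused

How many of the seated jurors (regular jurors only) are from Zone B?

1

Removed: #1, #3, #4, #7, #9, #11.
Seated jurors 1–6: #2, #5, #6, #8, #10, #12 (alternates #13 not counted).
Of those, in Zone B: #12 → 1.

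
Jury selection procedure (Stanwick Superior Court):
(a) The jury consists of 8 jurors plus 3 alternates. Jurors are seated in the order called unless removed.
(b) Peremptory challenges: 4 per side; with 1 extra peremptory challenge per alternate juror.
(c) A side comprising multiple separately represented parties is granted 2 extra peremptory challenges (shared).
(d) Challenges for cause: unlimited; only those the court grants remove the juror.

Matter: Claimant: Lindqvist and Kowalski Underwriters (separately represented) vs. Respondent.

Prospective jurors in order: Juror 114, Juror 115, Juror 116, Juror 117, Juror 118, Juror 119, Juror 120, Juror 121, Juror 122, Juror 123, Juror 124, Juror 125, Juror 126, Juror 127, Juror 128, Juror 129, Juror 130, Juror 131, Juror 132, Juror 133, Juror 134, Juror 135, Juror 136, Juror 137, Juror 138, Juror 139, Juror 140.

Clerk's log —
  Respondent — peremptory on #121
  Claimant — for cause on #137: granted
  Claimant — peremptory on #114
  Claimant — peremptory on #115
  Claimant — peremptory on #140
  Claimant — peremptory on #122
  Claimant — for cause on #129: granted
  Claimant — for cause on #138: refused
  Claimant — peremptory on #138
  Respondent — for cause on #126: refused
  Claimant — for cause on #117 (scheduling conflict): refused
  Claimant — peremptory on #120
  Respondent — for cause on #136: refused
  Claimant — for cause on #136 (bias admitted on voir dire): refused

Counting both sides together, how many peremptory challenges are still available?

9

Claimant allotment: 4 base + 1 × 3 alternates + 2 multi-party = 9. Respondent allotment: 4 base + 1 × 3 alternates = 7.
Claimant peremptories used: #114, #115, #140, #122, #138, #120 — 6 (for-cause on #137, #129, #138, #117, #136 don't count).
Respondent peremptories used: #121 — 1 (for-cause on #126, #136 don't count).
Remaining: (9 − 6) + (7 − 1) = 9.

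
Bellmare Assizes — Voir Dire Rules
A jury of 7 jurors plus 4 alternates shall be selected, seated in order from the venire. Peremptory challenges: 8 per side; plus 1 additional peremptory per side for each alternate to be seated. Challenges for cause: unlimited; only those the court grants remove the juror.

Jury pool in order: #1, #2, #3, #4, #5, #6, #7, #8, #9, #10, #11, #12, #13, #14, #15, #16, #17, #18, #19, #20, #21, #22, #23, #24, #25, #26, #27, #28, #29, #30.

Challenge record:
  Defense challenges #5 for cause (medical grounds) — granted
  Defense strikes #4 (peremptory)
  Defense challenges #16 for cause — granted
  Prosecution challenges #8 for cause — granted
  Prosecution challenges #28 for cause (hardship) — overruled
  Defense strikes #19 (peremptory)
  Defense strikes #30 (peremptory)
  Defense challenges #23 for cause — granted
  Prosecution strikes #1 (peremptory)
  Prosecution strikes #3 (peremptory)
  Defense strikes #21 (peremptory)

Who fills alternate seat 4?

Removed: #1, #3, #4, #5, #8, #16, #19, #21, #23, #30. (#28 stays — for-cause denied.)
Filling seats in venire order through position 11: #2, #6, #7, #9, #10, #11, #12, #13, #14, #15, #17.
So alternate 4 is #17.

17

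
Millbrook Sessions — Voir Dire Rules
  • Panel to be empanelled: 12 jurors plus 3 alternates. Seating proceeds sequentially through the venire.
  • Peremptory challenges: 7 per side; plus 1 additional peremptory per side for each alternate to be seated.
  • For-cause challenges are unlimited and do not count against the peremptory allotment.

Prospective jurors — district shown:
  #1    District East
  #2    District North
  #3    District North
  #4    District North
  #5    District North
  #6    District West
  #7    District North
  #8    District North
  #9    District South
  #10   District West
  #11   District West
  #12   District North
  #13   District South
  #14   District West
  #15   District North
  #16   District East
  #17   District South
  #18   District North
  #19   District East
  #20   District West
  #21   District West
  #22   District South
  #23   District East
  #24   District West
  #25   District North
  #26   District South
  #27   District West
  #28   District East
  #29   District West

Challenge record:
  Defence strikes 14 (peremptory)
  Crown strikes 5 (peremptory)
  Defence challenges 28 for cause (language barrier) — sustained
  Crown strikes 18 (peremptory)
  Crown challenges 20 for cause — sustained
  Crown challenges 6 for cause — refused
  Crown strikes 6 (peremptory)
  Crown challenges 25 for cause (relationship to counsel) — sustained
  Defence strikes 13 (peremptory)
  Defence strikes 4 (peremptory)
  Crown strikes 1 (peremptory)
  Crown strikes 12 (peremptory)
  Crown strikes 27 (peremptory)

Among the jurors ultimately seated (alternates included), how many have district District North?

5

Removed: #1, #4, #5, #6, #12, #13, #14, #18, #20, #25, #27, #28.
Seated (15 incl. alternates): #2, #3, #7, #8, #9, #10, #11, #15, #16, #17, #19, #21, #22, #23, #24.
Of those, in District North: #2, #3, #7, #8, #15 → 5.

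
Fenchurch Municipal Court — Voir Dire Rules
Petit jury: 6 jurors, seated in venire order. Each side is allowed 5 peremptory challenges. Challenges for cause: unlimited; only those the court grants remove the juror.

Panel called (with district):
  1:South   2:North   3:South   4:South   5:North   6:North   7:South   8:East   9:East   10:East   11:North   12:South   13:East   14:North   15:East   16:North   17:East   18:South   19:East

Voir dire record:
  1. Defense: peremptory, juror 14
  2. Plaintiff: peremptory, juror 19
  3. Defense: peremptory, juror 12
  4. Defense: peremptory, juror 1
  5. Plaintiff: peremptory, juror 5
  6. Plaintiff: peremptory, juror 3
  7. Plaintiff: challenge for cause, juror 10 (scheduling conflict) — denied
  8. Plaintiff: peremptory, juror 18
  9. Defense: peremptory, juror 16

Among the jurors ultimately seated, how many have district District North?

2

Removed: #1, #3, #5, #12, #14, #16, #18, #19.
Seated jurors 1–6: #2, #4, #6, #7, #8, #9.
Of those, in District North: #2, #6 → 2.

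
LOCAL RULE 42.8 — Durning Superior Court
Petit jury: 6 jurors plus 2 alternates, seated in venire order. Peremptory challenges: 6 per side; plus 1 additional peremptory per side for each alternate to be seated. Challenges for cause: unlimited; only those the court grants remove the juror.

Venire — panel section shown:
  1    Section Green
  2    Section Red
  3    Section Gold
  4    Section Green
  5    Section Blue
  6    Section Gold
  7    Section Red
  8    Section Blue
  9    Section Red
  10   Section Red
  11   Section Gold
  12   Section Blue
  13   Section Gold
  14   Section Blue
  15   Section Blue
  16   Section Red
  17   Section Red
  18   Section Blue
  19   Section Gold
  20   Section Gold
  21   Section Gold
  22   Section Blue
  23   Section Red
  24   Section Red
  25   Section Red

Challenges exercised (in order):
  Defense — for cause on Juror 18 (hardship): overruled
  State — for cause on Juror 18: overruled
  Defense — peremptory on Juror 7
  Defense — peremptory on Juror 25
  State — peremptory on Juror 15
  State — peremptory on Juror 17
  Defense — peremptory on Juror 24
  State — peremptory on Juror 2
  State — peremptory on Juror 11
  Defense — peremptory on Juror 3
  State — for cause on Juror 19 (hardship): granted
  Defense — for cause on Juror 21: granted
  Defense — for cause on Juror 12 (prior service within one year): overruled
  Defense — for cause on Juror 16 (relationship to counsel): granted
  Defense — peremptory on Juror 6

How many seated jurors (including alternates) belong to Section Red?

Removed: #2, #3, #6, #7, #11, #15, #16, #17, #19, #21, #24, #25.
Seated (8 incl. alternates): #1, #4, #5, #8, #9, #10, #12, #13.
Of those, in Section Red: #9, #10 → 2.

2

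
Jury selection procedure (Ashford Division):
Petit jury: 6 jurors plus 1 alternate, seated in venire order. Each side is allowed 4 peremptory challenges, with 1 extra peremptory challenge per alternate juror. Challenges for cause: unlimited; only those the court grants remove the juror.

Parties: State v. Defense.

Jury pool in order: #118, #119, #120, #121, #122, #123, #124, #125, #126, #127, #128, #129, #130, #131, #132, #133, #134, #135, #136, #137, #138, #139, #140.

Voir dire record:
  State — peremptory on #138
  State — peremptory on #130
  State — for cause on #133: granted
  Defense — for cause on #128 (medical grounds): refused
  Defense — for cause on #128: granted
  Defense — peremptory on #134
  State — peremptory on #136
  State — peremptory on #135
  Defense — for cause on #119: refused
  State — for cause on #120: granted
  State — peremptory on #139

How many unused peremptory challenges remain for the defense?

Defense allotment: 4 base + 1 × 1 alternate = 5.
Defense peremptories used: #134 — 1 (for-cause on #128, #128, #119 don't count).
Remaining: 5 − 1 = 4.

4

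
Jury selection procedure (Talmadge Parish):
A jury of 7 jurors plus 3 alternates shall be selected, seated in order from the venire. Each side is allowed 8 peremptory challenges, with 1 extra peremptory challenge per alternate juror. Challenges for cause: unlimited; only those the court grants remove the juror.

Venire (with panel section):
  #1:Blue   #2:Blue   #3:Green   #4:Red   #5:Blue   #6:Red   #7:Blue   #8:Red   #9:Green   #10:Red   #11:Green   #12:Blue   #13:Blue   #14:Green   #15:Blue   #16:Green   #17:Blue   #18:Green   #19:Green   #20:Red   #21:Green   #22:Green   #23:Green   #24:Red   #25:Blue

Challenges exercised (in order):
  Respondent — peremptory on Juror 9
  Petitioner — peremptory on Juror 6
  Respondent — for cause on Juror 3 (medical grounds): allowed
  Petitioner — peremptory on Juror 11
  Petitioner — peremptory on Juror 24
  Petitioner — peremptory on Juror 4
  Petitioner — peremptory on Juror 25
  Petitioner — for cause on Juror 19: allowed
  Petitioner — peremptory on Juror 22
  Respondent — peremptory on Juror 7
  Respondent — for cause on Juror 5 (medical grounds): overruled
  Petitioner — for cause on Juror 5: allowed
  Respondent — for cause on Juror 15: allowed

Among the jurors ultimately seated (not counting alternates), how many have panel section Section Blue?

Removed: #3, #4, #5, #6, #7, #9, #11, #15, #19, #22, #24, #25.
Seated jurors 1–7: #1, #2, #8, #10, #12, #13, #14 (alternates #16, #17, #18 not counted).
Of those, in Section Blue: #1, #2, #12, #13 → 4.

4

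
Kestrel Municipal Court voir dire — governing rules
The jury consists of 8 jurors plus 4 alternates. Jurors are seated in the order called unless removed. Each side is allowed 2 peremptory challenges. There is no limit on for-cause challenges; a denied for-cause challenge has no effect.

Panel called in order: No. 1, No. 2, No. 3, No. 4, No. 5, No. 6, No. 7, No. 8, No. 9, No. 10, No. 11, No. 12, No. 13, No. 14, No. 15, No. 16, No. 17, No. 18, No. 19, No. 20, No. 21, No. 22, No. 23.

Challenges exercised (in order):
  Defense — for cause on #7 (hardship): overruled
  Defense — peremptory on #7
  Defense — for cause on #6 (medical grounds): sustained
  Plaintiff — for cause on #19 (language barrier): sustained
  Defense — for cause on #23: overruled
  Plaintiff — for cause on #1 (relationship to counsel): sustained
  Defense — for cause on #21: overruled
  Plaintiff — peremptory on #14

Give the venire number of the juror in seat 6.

9

Removed: #1, #6, #7, #14, #19. (#21, #23 stay — for-cause denied.)
Seating in order: seats 1–8 → #2, #3, #4, #5, #8, #9, #10, #11; alternates → #12, #13, #15, #16.
So seat 6 is #9.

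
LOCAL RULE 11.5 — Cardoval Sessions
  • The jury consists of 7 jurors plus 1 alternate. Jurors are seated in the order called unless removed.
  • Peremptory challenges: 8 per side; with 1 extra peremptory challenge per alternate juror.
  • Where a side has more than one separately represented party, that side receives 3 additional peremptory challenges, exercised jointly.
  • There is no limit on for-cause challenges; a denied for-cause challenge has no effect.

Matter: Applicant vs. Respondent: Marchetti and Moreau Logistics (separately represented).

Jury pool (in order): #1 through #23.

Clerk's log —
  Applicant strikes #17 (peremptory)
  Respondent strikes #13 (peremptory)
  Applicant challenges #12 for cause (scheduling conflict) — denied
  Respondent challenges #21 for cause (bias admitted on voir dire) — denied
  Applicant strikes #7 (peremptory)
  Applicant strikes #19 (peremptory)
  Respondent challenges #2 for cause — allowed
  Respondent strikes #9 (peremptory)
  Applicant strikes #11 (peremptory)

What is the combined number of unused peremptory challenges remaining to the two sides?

15

Applicant allotment: 8 base + 1 × 1 alternate = 9. Respondent allotment: 8 base + 1 × 1 alternate + 3 multi-party = 12.
Applicant peremptories used: #17, #7, #19, #11 — 4 (the for-cause on #12 doesn't count).
Respondent peremptories used: #13, #9 — 2 (for-cause on #21, #2 don't count).
Remaining: (9 − 4) + (12 − 2) = 15.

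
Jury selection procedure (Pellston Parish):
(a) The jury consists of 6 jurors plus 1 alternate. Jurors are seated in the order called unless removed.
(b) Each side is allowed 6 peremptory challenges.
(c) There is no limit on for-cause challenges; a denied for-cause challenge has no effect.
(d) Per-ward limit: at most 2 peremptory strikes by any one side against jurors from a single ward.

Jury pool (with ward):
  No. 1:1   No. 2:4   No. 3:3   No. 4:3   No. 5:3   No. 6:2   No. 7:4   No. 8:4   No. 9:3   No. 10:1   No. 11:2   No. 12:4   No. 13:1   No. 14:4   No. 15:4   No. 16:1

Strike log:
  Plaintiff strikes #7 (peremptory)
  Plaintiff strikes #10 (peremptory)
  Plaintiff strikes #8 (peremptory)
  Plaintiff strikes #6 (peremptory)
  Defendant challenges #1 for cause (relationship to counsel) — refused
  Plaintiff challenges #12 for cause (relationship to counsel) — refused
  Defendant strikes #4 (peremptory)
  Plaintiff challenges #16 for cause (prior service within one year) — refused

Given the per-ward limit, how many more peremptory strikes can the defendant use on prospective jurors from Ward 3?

1

Defendant peremptories so far: #4 — 1 of 6 used, 5 left overall.
Against Ward 3: #4 — 1 used; per-ward cap 2 leaves 1.
Binding limit: min(5, 1) = 1.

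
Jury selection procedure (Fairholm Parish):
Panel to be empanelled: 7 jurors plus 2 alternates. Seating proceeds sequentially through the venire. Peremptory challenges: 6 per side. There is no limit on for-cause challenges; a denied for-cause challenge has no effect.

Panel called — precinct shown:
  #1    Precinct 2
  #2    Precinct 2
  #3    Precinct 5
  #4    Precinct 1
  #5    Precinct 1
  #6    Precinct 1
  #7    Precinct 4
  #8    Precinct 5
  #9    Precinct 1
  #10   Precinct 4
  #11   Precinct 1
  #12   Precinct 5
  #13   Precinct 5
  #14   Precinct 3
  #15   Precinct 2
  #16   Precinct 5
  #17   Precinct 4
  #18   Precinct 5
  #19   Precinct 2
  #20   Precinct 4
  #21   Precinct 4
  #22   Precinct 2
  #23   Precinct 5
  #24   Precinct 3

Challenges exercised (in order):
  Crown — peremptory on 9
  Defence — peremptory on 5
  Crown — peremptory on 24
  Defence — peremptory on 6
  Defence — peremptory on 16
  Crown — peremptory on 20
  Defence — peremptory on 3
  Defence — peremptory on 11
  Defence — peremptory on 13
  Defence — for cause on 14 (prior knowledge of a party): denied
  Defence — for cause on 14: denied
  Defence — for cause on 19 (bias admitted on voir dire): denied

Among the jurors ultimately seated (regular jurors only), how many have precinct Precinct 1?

1

Removed: #3, #5, #6, #9, #11, #13, #16, #20, #24.
Seated jurors 1–7: #1, #2, #4, #7, #8, #10, #12 (alternates #14, #15 not counted).
Of those, in Precinct 1: #4 → 1.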